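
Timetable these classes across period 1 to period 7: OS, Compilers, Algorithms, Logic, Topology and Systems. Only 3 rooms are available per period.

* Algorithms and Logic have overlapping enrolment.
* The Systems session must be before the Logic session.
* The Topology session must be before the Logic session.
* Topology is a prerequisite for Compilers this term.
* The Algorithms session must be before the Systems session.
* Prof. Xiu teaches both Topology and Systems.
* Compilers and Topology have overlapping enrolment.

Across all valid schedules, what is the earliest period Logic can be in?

Precedence pushes Logic to at least period 3.
Logic at period 3 is achievable: Compilers in period 2, OS in period 1, Logic in period 3, Algorithms in period 1, Topology in period 1, Systems in period 2.

period 3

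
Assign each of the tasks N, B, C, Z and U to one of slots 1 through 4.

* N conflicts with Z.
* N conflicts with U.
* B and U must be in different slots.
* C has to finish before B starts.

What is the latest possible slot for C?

Downstream work caps C at 3.
C at 3 is achievable: C in 3, N in 1, U in 2, B in 4, Z in 2.

3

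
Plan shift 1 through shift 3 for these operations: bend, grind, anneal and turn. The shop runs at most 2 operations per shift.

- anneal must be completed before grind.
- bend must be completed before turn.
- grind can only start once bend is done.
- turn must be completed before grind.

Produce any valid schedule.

grind -> shift 3, turn -> shift 2, bend -> shift 1, anneal -> shift 1

Checking: turn(shift 2) before grind(shift 3); anneal(shift 1) before grind(shift 3); bend(shift 1) before grind(shift 3); bend(shift 1) before turn(shift 2); max 2 per shift (cap 2).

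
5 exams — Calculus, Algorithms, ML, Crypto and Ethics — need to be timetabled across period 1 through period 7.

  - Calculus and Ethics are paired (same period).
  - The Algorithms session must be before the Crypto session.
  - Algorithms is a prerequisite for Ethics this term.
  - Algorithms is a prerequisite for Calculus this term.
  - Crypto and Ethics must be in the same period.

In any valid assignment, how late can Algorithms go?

Downstream work caps Algorithms at period 6.
Algorithms at period 6 is achievable: Crypto=period 7; ML=period 1; Ethics=period 7; Algorithms=period 6; Calculus=period 7.

period 6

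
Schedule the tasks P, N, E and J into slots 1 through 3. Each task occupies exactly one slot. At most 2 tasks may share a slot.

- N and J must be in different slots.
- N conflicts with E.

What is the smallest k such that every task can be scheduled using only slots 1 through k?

With at most 2 per slot and 4 tasks, at least 2 slots are needed.
2 works (last occupied slot: 2): for example J in 2, E in 2, P in 1, N in 1.

2 slots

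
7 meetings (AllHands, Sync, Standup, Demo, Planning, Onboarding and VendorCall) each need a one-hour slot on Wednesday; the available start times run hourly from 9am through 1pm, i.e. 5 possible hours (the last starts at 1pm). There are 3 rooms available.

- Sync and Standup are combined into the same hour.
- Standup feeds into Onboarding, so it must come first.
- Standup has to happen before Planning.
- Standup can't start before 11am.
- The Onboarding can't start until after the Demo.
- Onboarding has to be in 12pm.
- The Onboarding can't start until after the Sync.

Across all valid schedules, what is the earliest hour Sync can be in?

Sync must be in the same hour as Standup, which can't be before 11am, so Sync is at least 11am; downstream work caps Sync at 11am.
Sync at 11am is achievable: Demo -> 9am; Standup -> 11am; Planning -> 12pm; VendorCall -> 9am; Onboarding -> 12pm; Sync -> 11am; AllHands -> 9am.

11am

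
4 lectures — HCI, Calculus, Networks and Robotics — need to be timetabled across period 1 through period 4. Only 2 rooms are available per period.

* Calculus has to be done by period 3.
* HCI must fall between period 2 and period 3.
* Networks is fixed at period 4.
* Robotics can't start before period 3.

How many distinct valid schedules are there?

Splitting on HCI: it can be period 2 (6), period 3 (5). Listing each branch's schedules as (Calculus, Networks, Robotics) by period number:
HCI=period 2: (1,4,3) (1,4,4) (2,4,3) (2,4,4) (3,4,3) (3,4,4) — 6.
HCI=period 3: (1,4,3) (1,4,4) (2,4,3) (2,4,4) (3,4,4) — 5.
Summing: 6 + 5 = 11.

11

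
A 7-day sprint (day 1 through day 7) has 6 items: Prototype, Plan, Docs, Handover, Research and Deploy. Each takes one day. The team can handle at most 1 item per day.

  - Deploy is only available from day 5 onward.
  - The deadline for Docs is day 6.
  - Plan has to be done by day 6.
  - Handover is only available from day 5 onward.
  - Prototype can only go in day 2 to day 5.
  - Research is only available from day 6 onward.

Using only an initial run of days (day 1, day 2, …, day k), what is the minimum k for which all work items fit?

7 days

With at most 1 per day and 6 work items, at least 6 days are needed.
Research can't be placed before day 6, so the schedule must run through at least day 6.
Could 6 days be enough, i.e. nothing placed later than day 6? No: Handover's window within 6 days is {day 5, day 6}; Research's window within 6 days is {day 6}; Deploy's window within 6 days is {day 5, day 6}; Handover can't use day 6, already full with Research (limit 1) → {day 5}; Deploy can't use day 6, already full with Research (limit 1) → {day 5}; that puts Handover and Deploy all in day 5 — more than 1 per day.
So 6 days is not enough.
7 works (last occupied day: day 7): for example Prototype -> day 2, Handover -> day 5, Deploy -> day 7, Docs -> day 3, Plan -> day 1, Research -> day 6.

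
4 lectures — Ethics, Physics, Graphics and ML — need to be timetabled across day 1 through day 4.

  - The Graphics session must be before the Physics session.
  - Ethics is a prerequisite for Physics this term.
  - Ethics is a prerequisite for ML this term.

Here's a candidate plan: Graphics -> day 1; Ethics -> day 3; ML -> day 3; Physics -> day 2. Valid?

Invalid. Ethics is a prerequisite for Physics this term.

Ethics is a prerequisite for Physics this term — violated.
The Graphics session must be before the Physics session — holds.
Ethics is a prerequisite for ML this term — violated.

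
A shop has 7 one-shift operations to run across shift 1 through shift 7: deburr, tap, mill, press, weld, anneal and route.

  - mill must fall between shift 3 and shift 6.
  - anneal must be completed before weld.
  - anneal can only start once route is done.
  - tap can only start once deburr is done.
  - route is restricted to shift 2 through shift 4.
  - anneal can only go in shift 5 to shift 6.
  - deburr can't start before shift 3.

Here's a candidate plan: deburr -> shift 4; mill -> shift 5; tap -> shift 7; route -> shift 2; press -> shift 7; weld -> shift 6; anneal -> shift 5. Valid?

anneal can only start once route is done — holds.
deburr can't start before shift 3 — holds.
route is restricted to shift 2 through shift 4 — holds.
tap can only start once deburr is done — holds.
anneal can only go in shift 5 to shift 6 — holds.
mill must fall between shift 3 and shift 6 — holds.
anneal must be completed before weld — holds.

Yes, all constraints hold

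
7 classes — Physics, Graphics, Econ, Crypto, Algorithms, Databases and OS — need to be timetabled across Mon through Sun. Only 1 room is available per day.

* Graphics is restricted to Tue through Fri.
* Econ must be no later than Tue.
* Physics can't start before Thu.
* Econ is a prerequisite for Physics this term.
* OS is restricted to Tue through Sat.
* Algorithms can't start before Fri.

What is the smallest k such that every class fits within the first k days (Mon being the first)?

The precedence chain requires at least 2 distinct days.
With at most 1 per day and 7 classes, at least 7 days are needed.
Algorithms can't be placed before Fri — that is day 5 counting from Mon — so the schedule must run through at least 5 days.
7 works (last occupied day: Sun): for example Physics -> Thu; Econ -> Mon; OS -> Wed; Databases -> Sun; Algorithms -> Fri; Crypto -> Sat; Graphics -> Tue.

7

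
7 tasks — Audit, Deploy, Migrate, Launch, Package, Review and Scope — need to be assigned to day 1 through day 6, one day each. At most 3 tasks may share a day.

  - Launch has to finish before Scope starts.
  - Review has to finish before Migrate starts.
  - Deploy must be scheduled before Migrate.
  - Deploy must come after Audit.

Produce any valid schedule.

Audit in day 1, Deploy in day 2, Migrate in day 3, Review in day 1, Scope in day 2, Launch in day 1, Package in day 2

Checking: Review(day 1) before Migrate(day 3); Launch(day 1) before Scope(day 2); Audit(day 1) before Deploy(day 2); Deploy(day 2) before Migrate(day 3); max 3 per day (cap 3).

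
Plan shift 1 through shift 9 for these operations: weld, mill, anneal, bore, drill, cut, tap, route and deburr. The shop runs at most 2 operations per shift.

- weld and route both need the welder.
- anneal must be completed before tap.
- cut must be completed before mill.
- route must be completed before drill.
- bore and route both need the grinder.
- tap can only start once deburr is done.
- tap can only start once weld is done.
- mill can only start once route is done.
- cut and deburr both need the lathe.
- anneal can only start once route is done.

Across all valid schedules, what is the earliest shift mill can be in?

Precedence pushes mill to at least shift 2.
mill at shift 2 is achievable: anneal=shift 2; weld=shift 3; drill=shift 4; route=shift 1; tap=shift 4; mill=shift 2; cut=shift 1; deburr=shift 3; bore=shift 5.

shift 2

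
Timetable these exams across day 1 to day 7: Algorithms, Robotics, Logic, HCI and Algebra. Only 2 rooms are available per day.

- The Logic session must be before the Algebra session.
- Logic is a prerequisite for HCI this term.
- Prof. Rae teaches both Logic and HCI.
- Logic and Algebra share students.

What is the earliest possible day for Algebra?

day 2

Precedence pushes Algebra to at least day 2.
Algebra at day 2 is achievable: Algebra=day 2; Logic=day 1; HCI=day 2; Robotics=day 3; Algorithms=day 1.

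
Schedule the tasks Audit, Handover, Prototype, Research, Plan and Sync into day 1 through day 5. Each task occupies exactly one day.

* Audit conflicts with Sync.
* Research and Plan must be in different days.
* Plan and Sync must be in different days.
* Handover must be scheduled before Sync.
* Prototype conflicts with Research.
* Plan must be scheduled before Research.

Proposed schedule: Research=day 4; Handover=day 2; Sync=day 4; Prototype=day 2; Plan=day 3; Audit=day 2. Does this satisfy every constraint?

Handover must be scheduled before Sync — holds.
Research and Plan must be in different days — holds.
Plan and Sync must be in different days — holds.
Plan must be scheduled before Research — holds.
Audit conflicts with Sync — holds.
Prototype conflicts with Research — holds.

Valid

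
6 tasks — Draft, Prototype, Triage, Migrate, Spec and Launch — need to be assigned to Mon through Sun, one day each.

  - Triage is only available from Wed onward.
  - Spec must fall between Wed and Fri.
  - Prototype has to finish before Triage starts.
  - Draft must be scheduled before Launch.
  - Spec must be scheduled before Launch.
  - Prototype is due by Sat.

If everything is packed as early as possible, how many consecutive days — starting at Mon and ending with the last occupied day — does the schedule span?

4 days

The precedence chain requires at least 2 distinct days.
Propagating the time windows through the other constraints, Launch can't land before Thu — that is day 4 counting from Mon — so the schedule must run through at least 4 days.
4 works (last occupied day: Thu): for example Launch=Thu, Migrate=Mon, Triage=Wed, Spec=Wed, Prototype=Mon, Draft=Mon.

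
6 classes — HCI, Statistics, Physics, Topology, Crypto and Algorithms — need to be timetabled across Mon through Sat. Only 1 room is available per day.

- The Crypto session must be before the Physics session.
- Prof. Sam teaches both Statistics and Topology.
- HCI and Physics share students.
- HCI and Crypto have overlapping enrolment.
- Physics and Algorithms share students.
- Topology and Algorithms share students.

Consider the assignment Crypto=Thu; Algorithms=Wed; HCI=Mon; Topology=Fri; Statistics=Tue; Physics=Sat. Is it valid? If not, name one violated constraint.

HCI and Physics share students — holds.
Topology and Algorithms share students — holds.
HCI and Crypto have overlapping enrolment — holds.
Prof. Sam teaches both Statistics and Topology — holds.
Only 1 room is available per day — holds.
The Crypto session must be before the Physics session — holds.
Physics and Algorithms share students — holds.

Yes, all constraints hold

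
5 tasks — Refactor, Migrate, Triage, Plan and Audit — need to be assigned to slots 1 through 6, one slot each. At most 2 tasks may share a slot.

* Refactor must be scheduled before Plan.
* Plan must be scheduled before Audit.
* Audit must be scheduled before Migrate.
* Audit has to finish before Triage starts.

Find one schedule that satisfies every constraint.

Migrate=4; Plan=2; Triage=4; Audit=3; Refactor=1

Checking: Audit(3) before Triage(4); Plan(2) before Audit(3); Audit(3) before Migrate(4); Refactor(1) before Plan(2); max 2 per slot (cap 2).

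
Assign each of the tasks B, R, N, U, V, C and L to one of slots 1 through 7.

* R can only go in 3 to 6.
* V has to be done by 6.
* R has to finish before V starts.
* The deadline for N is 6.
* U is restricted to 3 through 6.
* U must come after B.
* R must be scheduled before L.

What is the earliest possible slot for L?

Precedence pushes L to at least 4.
L at 4 is achievable: R=3; B=1; U=3; L=4; N=1; C=1; V=4.

4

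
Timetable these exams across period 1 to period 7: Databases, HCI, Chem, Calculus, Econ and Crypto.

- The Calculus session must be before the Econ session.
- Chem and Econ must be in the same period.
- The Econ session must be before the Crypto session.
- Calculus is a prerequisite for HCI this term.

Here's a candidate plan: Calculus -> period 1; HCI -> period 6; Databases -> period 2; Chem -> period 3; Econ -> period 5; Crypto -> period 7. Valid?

Calculus is a prerequisite for HCI this term — holds.
Chem and Econ must be in the same period — violated.
The Calculus session must be before the Econ session — holds.
The Econ session must be before the Crypto session — holds.

No — it violates: Chem and Econ must be in the same period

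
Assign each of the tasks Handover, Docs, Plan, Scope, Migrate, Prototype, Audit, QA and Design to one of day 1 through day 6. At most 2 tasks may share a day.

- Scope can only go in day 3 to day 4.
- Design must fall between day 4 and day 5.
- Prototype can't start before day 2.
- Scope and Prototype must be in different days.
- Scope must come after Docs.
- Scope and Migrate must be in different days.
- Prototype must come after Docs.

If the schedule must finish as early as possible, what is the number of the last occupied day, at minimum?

5

The precedence chain requires at least 2 distinct days.
With at most 2 per day and 9 tasks, at least 5 days are needed.
Design can't be placed before day 4, so the schedule must run through at least day 4.
5 works (last occupied day: day 5): for example Audit -> day 3; Design -> day 4; Scope -> day 3; Docs -> day 1; Migrate -> day 4; QA -> day 5; Plan -> day 2; Prototype -> day 2; Handover -> day 1.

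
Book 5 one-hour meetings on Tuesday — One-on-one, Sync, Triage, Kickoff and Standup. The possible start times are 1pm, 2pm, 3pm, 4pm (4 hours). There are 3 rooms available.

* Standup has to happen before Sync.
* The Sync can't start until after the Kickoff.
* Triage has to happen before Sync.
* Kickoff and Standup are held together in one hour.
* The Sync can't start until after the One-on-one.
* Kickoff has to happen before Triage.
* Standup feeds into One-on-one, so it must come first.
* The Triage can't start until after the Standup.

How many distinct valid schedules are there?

6

Splitting on One-on-one: it can be 2pm (3), 3pm (3). Listing each branch's schedules as (Sync, Triage, Kickoff, Standup):
One-on-one=2pm: (3pm,2pm,1pm,1pm) (4pm,2pm,1pm,1pm) (4pm,3pm,1pm,1pm) — 3.
One-on-one=3pm: (4pm,2pm,1pm,1pm) (4pm,3pm,1pm,1pm) (4pm,3pm,2pm,2pm) — 3.
Summing: 3 + 3 = 6.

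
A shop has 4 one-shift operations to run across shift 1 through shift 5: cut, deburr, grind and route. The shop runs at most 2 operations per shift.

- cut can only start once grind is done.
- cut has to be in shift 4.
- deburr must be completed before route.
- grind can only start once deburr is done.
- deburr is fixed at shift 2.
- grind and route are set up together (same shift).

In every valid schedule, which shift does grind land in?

shift 3

deburr is fixed at shift 2 and must come before grind, so grind is at least shift 3.
cut is fixed at shift 4 and must come after grind, so grind is at most shift 3.
So grind must be shift 3.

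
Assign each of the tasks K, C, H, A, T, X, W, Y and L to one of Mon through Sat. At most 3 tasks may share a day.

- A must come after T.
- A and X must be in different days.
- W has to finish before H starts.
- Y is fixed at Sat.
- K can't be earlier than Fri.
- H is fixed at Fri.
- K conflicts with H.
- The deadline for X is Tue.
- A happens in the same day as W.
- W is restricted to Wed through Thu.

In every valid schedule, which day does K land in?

K's window is Fri–Sat.
H is fixed at Fri, and K can't share a day with H.
So K must be Sat.

Sat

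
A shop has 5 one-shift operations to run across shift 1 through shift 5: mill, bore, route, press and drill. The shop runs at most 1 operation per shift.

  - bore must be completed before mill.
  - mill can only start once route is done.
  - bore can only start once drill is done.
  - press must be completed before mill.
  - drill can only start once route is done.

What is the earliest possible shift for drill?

Precedence pushes drill to at least shift 2; downstream work caps drill at shift 3.
drill at shift 2 is achievable: drill in shift 2, press in shift 4, mill in shift 5, bore in shift 3, route in shift 1.

shift 2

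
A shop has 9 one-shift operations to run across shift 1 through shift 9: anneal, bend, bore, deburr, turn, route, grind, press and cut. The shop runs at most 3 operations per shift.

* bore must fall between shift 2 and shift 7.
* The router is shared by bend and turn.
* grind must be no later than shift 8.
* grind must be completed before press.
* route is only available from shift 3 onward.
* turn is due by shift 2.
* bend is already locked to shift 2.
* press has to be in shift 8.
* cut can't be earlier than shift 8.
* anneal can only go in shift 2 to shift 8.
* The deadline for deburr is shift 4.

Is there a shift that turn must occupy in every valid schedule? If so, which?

shift 1

turn's window is shift 1–shift 2.
bend is fixed at shift 2, and turn can't share a shift with bend.
So turn must be shift 1.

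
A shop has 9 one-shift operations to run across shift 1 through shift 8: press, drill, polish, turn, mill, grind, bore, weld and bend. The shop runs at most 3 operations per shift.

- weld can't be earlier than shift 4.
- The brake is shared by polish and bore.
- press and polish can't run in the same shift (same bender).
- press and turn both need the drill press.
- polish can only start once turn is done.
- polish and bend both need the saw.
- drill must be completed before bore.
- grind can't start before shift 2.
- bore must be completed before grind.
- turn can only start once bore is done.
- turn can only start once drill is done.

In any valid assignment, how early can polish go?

Precedence pushes polish to at least shift 4.
polish at shift 4 is achievable: turn in shift 3, bend in shift 2, polish in shift 4, bore in shift 2, grind in shift 3, weld in shift 4, press in shift 1, mill in shift 1, drill in shift 1.

shift 4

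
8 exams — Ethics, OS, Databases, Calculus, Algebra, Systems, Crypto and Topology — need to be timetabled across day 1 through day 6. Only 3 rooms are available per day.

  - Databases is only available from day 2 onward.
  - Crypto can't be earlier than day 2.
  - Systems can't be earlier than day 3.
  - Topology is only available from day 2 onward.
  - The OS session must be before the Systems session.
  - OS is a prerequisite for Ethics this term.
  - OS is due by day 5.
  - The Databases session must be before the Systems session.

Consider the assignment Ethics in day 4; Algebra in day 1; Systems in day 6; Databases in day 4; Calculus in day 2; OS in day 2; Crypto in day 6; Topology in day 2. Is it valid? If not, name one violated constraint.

Yes

The Databases session must be before the Systems session — holds.
OS is due by day 5 — holds.
Databases is only available from day 2 onward — holds.
Systems can't be earlier than day 3 — holds.
Only 3 rooms are available per day — holds.
OS is a prerequisite for Ethics this term — holds.
The OS session must be before the Systems session — holds.
Crypto can't be earlier than day 2 — holds.
Topology is only available from day 2 onward — holds.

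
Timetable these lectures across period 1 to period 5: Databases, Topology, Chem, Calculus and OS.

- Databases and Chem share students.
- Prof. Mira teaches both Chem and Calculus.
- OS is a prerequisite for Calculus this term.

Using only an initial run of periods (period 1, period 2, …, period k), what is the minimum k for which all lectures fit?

2 periods

The precedence chain requires at least 2 distinct periods.
2 works (last occupied period: period 2): for example Chem=period 1; OS=period 1; Calculus=period 2; Topology=period 1; Databases=period 2.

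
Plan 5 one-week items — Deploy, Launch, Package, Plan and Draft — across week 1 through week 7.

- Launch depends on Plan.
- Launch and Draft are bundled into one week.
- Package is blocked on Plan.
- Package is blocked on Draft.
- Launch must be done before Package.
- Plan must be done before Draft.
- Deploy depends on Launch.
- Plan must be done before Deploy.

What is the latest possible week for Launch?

week 6

Precedence pushes Launch to at least week 2; downstream work caps Launch at week 6.
Launch at week 6 is achievable: Draft=week 6, Package=week 7, Plan=week 1, Launch=week 6, Deploy=week 7.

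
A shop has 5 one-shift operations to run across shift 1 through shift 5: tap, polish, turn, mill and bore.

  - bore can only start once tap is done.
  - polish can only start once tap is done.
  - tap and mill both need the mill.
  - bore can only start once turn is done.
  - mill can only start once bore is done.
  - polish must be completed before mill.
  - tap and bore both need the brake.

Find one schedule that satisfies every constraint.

turn=shift 1, polish=shift 2, tap=shift 1, bore=shift 2, mill=shift 3

Checking: bore(shift 2) before mill(shift 3); turn(shift 1) before bore(shift 2); tap(shift 1) before polish(shift 2); polish(shift 2) before mill(shift 3); tap(shift 1) before bore(shift 2); tap(shift 1) != bore(shift 2); tap(shift 1) != mill(shift 3).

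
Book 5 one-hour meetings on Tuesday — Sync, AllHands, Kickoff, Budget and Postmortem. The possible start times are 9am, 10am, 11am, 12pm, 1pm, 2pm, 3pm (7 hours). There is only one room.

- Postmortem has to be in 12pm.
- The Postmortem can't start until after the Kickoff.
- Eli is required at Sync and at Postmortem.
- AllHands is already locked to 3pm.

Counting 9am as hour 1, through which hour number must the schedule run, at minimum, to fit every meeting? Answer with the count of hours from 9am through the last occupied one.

7

The precedence chain requires at least 2 distinct hours.
With at most 1 per hour and 5 meetings, at least 5 hours are needed.
AllHands can't be placed before 3pm — that is hour 7 counting from 9am — so the schedule must run through at least 7 hours.
7 works (last occupied hour: 3pm): for example Budget -> 11am, AllHands -> 3pm, Postmortem -> 12pm, Kickoff -> 9am, Sync -> 10am.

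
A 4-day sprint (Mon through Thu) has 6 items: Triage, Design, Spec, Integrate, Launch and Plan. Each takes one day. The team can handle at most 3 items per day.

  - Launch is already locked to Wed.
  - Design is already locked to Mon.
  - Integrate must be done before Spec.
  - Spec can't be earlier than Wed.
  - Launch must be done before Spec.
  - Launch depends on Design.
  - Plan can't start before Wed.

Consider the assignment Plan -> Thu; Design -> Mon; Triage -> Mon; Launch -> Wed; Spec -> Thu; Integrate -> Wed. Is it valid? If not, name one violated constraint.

Valid

Spec can't be earlier than Wed — holds.
Design is already locked to Mon — holds.
The team can handle at most 3 items per day — holds.
Integrate must be done before Spec — holds.
Launch is already locked to Wed — holds.
Launch depends on Design — holds.
Plan can't start before Wed — holds.
Launch must be done before Spec — holds.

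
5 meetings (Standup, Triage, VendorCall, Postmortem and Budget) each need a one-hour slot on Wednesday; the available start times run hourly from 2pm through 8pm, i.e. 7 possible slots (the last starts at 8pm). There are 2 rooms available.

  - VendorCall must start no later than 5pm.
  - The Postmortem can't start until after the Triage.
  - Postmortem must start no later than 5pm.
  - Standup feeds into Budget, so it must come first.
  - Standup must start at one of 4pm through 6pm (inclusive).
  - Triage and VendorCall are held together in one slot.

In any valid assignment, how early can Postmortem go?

Precedence pushes Postmortem to at least 3pm; Postmortem's own window allows nothing later than 5pm.
Postmortem at 3pm is achievable: Budget=5pm, VendorCall=2pm, Standup=4pm, Triage=2pm, Postmortem=3pm.

3pm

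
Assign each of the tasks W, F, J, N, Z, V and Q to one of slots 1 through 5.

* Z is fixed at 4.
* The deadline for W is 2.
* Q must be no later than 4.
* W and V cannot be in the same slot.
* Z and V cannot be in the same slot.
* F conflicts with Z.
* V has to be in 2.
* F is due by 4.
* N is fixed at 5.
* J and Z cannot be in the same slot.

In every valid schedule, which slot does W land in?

W's window is 1–2.
V is fixed at 2, and W can't share a slot with V.
So W must be 1.

1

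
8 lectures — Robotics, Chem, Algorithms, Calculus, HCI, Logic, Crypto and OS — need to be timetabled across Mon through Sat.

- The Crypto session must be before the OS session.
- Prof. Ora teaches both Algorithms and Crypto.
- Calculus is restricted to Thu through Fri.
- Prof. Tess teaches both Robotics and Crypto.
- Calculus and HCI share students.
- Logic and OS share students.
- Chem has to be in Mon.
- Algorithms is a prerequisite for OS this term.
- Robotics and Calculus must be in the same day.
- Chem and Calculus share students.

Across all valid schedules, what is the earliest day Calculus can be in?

Calculus is available from Thu; Calculus's own window allows nothing later than Fri.
Calculus at Thu is achievable: Logic in Mon, Robotics in Thu, Chem in Mon, HCI in Mon, Calculus in Thu, Crypto in Tue, Algorithms in Mon, OS in Wed.

Thu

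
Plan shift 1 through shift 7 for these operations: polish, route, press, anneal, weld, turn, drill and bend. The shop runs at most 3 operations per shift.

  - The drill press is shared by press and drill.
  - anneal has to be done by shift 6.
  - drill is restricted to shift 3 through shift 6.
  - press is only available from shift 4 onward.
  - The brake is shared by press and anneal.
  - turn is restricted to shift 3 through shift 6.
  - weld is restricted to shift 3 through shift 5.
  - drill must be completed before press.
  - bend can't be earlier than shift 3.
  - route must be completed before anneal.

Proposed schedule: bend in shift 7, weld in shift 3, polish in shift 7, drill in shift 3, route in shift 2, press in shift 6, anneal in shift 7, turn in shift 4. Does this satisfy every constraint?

The drill press is shared by press and drill — holds.
bend can't be earlier than shift 3 — holds.
The shop runs at most 3 operations per shift — holds.
The brake is shared by press and anneal — holds.
press is only available from shift 4 onward — holds.
weld is restricted to shift 3 through shift 5 — holds.
drill is restricted to shift 3 through shift 6 — holds.
anneal has to be done by shift 6 — violated.
turn is restricted to shift 3 through shift 6 — holds.
route must be completed before anneal — holds.
drill must be completed before press — holds.

No. anneal has to be done by shift 6 is not satisfied.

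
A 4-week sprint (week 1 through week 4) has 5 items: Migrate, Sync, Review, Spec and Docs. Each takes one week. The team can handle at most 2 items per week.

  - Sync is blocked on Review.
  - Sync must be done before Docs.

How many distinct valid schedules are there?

52

Splitting on Migrate: it can be week 1 (13), week 2 (13), week 3 (13), week 4 (13). Listing each branch's schedules as (Sync, Review, Spec, Docs) by week number:
Migrate=week 1: (2,1,2,3) (2,1,2,4) (2,1,3,3) (2,1,3,4) (2,1,4,3) (2,1,4,4) (3,1,2,4) (3,1,3,4) (3,1,4,4) (3,2,1,4) (3,2,2,4) (3,2,3,4) (3,2,4,4) — 13.
Migrate=week 2: (2,1,1,3) (2,1,1,4) (2,1,3,3) (2,1,3,4) (2,1,4,3) (2,1,4,4) (3,1,1,4) (3,1,2,4) (3,1,3,4) (3,1,4,4) (3,2,1,4) (3,2,3,4) (3,2,4,4) — 13.
Migrate=week 3: (2,1,1,3) (2,1,1,4) (2,1,2,3) (2,1,2,4) (2,1,3,4) (2,1,4,3) (2,1,4,4) (3,1,1,4) (3,1,2,4) (3,1,4,4) (3,2,1,4) (3,2,2,4) (3,2,4,4) — 13.
Migrate=week 4: (2,1,1,3) (2,1,1,4) (2,1,2,3) (2,1,2,4) (2,1,3,3) (2,1,3,4) (2,1,4,3) (3,1,1,4) (3,1,2,4) (3,1,3,4) (3,2,1,4) (3,2,2,4) (3,2,3,4) — 13.
Summing: 13 + 13 + 13 + 13 = 52.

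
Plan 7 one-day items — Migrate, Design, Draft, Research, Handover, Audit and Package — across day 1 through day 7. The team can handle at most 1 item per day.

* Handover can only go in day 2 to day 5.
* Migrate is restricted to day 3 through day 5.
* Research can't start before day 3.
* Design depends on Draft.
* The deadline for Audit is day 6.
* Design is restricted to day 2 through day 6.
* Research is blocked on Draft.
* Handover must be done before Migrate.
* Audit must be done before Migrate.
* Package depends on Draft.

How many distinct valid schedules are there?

Splitting on Migrate: it can be day 3 (4), day 4 (16), day 5 (34). Listing each branch's schedules as (Design, Draft, Research, Handover, Audit, Package) by day number:
Migrate=day 3: (5,4,6,2,1,7) (5,4,7,2,1,6) (6,4,5,2,1,7) (6,4,7,2,1,5) — 4.
Migrate=day 4: (5,1,6,2,3,7) (5,1,6,3,2,7) (5,1,7,2,3,6) (5,1,7,3,2,6) (5,2,6,3,1,7) (5,2,7,3,1,6) (5,3,6,2,1,7) (5,3,7,2,1,6) (6,1,5,2,3,7) (6,1,5,3,2,7) (6,1,7,2,3,5) (6,1,7,3,2,5) (6,2,5,3,1,7) (6,2,7,3,1,5) (6,3,5,2,1,7) (6,3,7,2,1,5) — 16.
Migrate=day 5: (2,1,6,3,4,7) (2,1,6,4,3,7) (2,1,7,3,4,6) (2,1,7,4,3,6) (3,1,6,2,4,7) (3,1,6,4,2,7) (3,1,7,2,4,6) (3,1,7,4,2,6) (3,2,6,4,1,7) (3,2,7,4,1,6) (4,1,6,2,3,7) (4,1,6,3,2,7) (4,1,7,2,3,6) (4,1,7,3,2,6) (4,2,6,3,1,7) (4,2,7,3,1,6) (4,3,6,2,1,7) (4,3,7,2,1,6) (6,1,3,2,4,7) (6,1,3,4,2,7) (6,1,4,2,3,7) (6,1,4,3,2,7) (6,1,7,2,3,4) (6,1,7,2,4,3) (6,1,7,3,2,4) (6,1,7,3,4,2) (6,1,7,4,2,3) (6,1,7,4,3,2) (6,2,3,4,1,7) (6,2,4,3,1,7) (6,2,7,3,1,4) (6,2,7,4,1,3) (6,3,4,2,1,7) (6,3,7,2,1,4) — 34.
Summing: 4 + 16 + 34 = 54.

54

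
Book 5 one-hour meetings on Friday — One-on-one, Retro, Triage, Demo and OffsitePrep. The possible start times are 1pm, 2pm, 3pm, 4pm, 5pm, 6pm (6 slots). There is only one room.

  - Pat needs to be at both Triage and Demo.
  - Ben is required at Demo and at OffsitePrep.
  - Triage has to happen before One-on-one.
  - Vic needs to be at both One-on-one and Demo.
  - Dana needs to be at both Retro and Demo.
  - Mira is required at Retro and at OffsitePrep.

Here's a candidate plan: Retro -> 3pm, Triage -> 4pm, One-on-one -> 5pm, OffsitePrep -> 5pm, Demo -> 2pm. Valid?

Dana needs to be at both Retro and Demo — holds.
Triage has to happen before One-on-one — holds.
Pat needs to be at both Triage and Demo — holds.
There is only one room — violated.
Ben is required at Demo and at OffsitePrep — holds.
Mira is required at Retro and at OffsitePrep — holds.
Vic needs to be at both One-on-one and Demo — holds.

Invalid. There is only one room.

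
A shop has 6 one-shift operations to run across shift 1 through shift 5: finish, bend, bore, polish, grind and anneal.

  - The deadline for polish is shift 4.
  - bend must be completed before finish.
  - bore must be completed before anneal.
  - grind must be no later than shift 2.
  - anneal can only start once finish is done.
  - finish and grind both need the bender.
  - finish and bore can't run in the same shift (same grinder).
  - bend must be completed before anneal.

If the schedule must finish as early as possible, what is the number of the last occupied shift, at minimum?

shift 3

The precedence chain requires at least 3 distinct shifts.
3 works (last occupied shift: shift 3): for example polish in shift 1; grind in shift 1; finish in shift 2; bore in shift 1; bend in shift 1; anneal in shift 3.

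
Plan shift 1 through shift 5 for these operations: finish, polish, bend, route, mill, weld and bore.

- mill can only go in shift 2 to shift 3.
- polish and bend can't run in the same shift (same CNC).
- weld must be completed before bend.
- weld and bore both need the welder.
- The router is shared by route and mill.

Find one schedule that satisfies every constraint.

bore in shift 2, bend in shift 2, mill in shift 2, weld in shift 1, route in shift 1, polish in shift 1, finish in shift 1

Checking: weld(shift 1) before bend(shift 2); route(shift 1) != mill(shift 2); polish(shift 1) != bend(shift 2); weld(shift 1) != bore(shift 2); mill=shift 2 in [shift 2,shift 3].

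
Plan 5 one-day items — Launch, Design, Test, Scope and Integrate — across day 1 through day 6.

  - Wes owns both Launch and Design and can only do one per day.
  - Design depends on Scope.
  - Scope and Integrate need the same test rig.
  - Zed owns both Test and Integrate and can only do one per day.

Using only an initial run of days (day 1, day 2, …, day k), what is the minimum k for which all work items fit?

2

The precedence chain requires at least 2 distinct days.
2 works (last occupied day: day 2): for example Launch -> day 1, Scope -> day 1, Design -> day 2, Test -> day 1, Integrate -> day 2.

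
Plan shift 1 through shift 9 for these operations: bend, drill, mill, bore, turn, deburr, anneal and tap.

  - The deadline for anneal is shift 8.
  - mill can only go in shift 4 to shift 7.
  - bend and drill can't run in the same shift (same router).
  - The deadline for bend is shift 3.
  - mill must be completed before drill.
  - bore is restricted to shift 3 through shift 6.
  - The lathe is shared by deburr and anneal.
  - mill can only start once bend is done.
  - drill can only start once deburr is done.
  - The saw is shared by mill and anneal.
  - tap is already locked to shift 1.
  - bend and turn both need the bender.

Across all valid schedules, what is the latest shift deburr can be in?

Downstream work caps deburr at shift 8.
deburr at shift 8 is achievable: deburr -> shift 8, tap -> shift 1, turn -> shift 2, bore -> shift 3, mill -> shift 4, drill -> shift 9, anneal -> shift 1, bend -> shift 1.

shift 8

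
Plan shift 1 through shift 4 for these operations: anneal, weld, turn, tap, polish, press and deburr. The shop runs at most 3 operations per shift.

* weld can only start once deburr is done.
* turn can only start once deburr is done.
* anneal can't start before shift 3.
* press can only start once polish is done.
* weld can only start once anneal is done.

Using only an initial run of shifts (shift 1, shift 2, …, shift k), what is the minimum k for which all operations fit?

4

The precedence chain requires at least 2 distinct shifts.
With at most 3 per shift and 7 operations, at least 3 shifts are needed.
Propagating the time windows through the other constraints, weld can't land before shift 4, so the schedule must run through at least shift 4.
4 works (last occupied shift: shift 4): for example turn=shift 2, weld=shift 4, anneal=shift 3, deburr=shift 1, polish=shift 1, tap=shift 1, press=shift 2.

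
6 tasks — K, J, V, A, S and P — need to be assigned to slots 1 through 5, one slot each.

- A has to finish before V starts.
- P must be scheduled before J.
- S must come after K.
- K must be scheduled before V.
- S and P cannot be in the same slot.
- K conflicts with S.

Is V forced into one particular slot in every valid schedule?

No

V can be 2 (e.g. P -> 1, S -> 2, J -> 2, K -> 1, V -> 2, A -> 1) or 3 (e.g. P=1; S=2; A=1; K=1; J=2; V=3).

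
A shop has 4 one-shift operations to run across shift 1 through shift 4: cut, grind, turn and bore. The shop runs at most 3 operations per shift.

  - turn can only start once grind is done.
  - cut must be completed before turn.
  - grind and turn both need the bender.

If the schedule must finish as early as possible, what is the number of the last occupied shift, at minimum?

2

The precedence chain requires at least 2 distinct shifts.
With at most 3 per shift and 4 operations, at least 2 shifts are needed.
2 works (last occupied shift: shift 2): for example turn=shift 2, bore=shift 1, cut=shift 1, grind=shift 1.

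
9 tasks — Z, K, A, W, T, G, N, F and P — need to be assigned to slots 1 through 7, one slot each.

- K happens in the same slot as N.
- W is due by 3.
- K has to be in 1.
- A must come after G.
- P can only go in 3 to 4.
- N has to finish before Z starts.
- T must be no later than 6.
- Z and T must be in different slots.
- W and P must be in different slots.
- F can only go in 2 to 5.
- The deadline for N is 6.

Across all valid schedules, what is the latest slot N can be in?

1

N's own window allows nothing later than 6; N must be in the same slot as K, which can't be after 1, so N is at most 1.
N at 1 is achievable: N=1; Z=2; P=3; W=1; T=1; A=2; F=2; G=1; K=1.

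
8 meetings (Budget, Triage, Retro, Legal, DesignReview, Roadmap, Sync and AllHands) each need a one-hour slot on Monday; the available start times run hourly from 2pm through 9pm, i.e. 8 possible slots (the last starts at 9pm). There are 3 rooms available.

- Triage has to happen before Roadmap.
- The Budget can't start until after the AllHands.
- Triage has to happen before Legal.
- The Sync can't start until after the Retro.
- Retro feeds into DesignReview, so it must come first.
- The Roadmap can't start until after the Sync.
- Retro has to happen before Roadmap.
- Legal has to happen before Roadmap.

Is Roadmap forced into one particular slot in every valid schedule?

Roadmap can be 4pm (e.g. Legal=3pm, Budget=3pm, Retro=2pm, Sync=3pm, AllHands=2pm, DesignReview=4pm, Triage=2pm, Roadmap=4pm) or 5pm (e.g. Sync -> 3pm; DesignReview -> 4pm; Retro -> 2pm; AllHands -> 2pm; Triage -> 2pm; Roadmap -> 5pm; Budget -> 3pm; Legal -> 3pm).

No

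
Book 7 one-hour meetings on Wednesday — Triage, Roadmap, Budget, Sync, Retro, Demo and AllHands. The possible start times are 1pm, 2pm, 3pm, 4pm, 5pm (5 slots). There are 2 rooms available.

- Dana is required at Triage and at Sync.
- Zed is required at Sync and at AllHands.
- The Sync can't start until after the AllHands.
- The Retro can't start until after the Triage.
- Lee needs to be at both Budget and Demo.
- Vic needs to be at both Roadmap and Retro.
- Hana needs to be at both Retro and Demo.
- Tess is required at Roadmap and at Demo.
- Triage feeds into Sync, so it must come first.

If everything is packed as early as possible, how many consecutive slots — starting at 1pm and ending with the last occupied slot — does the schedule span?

4

The precedence chain requires at least 2 distinct slots.
With at most 2 per slot and 7 meetings, at least 4 slots are needed.
4 works (last occupied slot: 4pm): for example Triage -> 1pm; Demo -> 4pm; Budget -> 3pm; AllHands -> 1pm; Sync -> 2pm; Roadmap -> 3pm; Retro -> 2pm.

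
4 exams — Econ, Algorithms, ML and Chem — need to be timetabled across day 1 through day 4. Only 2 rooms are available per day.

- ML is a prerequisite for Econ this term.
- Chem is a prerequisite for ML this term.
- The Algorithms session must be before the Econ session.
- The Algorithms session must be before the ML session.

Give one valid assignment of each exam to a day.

ML in day 2, Chem in day 1, Econ in day 3, Algorithms in day 1

Checking: Chem(day 1) before ML(day 2); ML(day 2) before Econ(day 3); Algorithms(day 1) before Econ(day 3); Algorithms(day 1) before ML(day 2); max 2 per day (cap 2).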